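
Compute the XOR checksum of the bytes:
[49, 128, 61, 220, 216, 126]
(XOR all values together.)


XOR chain: 49 ^ 128 ^ 61 ^ 220 ^ 216 ^ 126 = 246

246


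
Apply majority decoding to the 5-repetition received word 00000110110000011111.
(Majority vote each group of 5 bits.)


Groups: 00000, 11011, 00000, 11111
Majority votes: 0101

0101


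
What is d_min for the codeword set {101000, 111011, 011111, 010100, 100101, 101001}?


Comparing all pairs, minimum distance: 1
Can detect 0 errors, correct 0 errors

1


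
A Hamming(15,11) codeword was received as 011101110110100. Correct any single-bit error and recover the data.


Syndrome = 0: no error detected

Data: 10110110100 (no errors)


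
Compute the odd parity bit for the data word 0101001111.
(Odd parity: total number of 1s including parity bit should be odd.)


Number of 1s in data: 6
Parity bit: 1

1


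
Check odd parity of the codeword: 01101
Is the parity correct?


Number of 1s: 3

Yes, parity is correct (3 ones)


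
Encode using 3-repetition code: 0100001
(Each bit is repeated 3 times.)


Each bit -> 3 copies

000111000000000000111


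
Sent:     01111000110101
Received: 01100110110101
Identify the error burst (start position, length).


XOR: 00011110000000

Burst at position 3, length 4


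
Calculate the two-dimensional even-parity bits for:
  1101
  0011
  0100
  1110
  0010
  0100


Row parities: 101111
Column parities: 0010

Row P: 101111, Col P: 0010, Corner: 1


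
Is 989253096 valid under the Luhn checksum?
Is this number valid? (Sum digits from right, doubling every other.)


Luhn sum = 55
55 mod 10 = 5

Invalid (Luhn sum mod 10 = 5)


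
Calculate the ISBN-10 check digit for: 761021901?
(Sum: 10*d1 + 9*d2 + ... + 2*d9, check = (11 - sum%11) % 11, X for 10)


Weighted sum: 187
187 mod 11 = 0

Check digit: 0


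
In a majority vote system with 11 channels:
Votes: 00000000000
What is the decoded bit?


Ones: 0 out of 11
Threshold: 6

0 (0/11 voted 1)


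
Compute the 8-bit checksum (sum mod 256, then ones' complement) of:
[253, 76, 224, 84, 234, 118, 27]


Sum = 1016 mod 256 = 248
Complement = 7

7


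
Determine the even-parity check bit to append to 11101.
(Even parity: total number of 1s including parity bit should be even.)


Number of 1s in data: 4
Parity bit: 0

0


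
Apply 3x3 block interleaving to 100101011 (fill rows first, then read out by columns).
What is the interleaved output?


Matrix:
  100
  101
  011
Read columns: 110001011

110001011


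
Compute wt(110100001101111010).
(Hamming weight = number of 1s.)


Counting 1s in 110100001101111010

10


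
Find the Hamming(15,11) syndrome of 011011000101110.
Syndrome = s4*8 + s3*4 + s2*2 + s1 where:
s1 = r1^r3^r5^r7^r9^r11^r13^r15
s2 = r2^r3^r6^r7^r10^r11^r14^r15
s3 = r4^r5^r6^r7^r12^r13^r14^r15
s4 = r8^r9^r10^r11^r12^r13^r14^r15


s1=1, s2=1, s3=1, s4=0

Syndrome = 7 (error at position 7)


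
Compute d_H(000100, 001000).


XOR: 001100
Count of 1s: 2

2


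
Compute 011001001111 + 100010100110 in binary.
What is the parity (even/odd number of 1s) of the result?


011001001111 = 1615
100010100110 = 2214
Sum = 3829 = 111011110101
1s count = 9

odd parity (9 ones in 111011110101)


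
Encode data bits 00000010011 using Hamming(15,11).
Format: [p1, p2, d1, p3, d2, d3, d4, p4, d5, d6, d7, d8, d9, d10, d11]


Parity bits: p1=0, p2=1, p3=0, p4=1

010000010010011


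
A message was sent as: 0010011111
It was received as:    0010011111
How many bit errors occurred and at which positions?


XOR: 0000000000

0 errors (received matches sent)


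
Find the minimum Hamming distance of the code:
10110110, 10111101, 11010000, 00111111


Comparing all pairs, minimum distance: 2
Can detect 1 errors, correct 0 errors

2


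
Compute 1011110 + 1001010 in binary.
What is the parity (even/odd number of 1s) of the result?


1011110 = 94
1001010 = 74
Sum = 168 = 10101000
1s count = 3

odd parity (3 ones in 10101000)


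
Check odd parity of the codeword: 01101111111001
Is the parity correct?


Number of 1s: 10

No, parity error (10 ones)


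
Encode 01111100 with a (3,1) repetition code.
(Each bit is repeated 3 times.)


Each bit -> 3 copies

000111111111111111000000


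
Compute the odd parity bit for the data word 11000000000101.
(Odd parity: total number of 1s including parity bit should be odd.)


Number of 1s in data: 4
Parity bit: 1

1


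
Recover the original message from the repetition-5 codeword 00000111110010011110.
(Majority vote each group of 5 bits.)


Groups: 00000, 11111, 00100, 11110
Majority votes: 0101

0101


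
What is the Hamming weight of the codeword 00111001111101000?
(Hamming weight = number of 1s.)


Counting 1s in 00111001111101000

9


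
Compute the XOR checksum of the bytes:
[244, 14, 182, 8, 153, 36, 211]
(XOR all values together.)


XOR chain: 244 ^ 14 ^ 182 ^ 8 ^ 153 ^ 36 ^ 211 = 42

42


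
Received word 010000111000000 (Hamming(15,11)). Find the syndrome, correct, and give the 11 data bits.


Syndrome = 4: error at position 4

Data: 00011000000 (corrected bit 4)


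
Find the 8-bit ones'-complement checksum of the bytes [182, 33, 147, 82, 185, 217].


Sum = 846 mod 256 = 78
Complement = 177

177


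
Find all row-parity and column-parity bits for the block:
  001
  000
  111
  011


Row parities: 1010
Column parities: 101

Row P: 1010, Col P: 101, Corner: 0


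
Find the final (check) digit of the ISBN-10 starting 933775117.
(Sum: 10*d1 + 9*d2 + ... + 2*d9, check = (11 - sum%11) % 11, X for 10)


Weighted sum: 278
278 mod 11 = 3

Check digit: 8


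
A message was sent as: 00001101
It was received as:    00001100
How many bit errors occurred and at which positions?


XOR: 00000001

1 error(s) at position(s): 7


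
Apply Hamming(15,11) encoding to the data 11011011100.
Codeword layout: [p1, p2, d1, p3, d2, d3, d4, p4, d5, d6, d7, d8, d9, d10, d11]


Parity bits: p1=0, p2=1, p3=0, p4=0

011010101011100


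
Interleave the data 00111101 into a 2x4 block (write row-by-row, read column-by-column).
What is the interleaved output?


Matrix:
  0011
  1101
Read columns: 01011011

01011011


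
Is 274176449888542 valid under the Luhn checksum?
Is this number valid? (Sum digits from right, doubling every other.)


Luhn sum = 81
81 mod 10 = 1

Invalid (Luhn sum mod 10 = 1)


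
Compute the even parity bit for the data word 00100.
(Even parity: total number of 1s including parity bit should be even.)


Number of 1s in data: 1
Parity bit: 1

1


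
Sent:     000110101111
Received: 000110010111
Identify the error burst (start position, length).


XOR: 000000111000

Burst at position 6, length 3


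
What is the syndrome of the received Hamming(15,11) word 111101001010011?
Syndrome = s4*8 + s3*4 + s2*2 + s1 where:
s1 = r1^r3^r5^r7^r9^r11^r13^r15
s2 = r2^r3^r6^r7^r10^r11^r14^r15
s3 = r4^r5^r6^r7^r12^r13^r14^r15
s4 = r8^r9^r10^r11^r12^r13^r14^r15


s1=1, s2=0, s3=0, s4=0

Syndrome = 1 (error at position 1)


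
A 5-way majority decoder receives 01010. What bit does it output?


Ones: 2 out of 5
Threshold: 3

0 (2/5 voted 1)


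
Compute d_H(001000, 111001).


XOR: 110001
Count of 1s: 3

3


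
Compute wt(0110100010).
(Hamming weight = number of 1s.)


Counting 1s in 0110100010

4


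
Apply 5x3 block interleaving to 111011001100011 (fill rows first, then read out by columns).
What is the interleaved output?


Matrix:
  111
  011
  001
  100
  011
Read columns: 100101100111101

100101100111101


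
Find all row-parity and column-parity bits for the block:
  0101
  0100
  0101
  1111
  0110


Row parities: 01000
Column parities: 1101

Row P: 01000, Col P: 1101, Corner: 1


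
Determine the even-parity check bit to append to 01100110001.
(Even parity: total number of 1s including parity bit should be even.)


Number of 1s in data: 5
Parity bit: 1

1


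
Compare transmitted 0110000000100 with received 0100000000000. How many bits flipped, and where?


XOR: 0010000000100

2 error(s) at position(s): 2, 10


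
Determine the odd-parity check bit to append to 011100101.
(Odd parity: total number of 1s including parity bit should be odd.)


Number of 1s in data: 5
Parity bit: 0

0


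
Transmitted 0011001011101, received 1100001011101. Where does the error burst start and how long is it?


XOR: 1111000000000

Burst at position 0, length 4


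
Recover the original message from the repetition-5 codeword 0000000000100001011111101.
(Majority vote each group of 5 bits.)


Groups: 00000, 00000, 10000, 10111, 11101
Majority votes: 00011

00011


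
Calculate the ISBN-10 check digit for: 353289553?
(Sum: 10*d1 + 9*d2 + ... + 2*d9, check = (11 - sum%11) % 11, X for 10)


Weighted sum: 247
247 mod 11 = 5

Check digit: 6


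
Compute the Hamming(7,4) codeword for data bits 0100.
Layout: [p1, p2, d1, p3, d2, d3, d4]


Parity bits: p1=1, p2=0, p3=1

1001100


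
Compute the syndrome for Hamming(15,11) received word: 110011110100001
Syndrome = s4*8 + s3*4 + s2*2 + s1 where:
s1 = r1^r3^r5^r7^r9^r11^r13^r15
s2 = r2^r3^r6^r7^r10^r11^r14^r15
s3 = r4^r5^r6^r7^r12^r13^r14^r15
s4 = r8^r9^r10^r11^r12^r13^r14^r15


s1=0, s2=1, s3=0, s4=1

Syndrome = 10 (error at position 10)


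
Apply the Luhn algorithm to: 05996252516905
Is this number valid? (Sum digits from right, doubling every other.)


Luhn sum = 50
50 mod 10 = 0

Valid (Luhn sum mod 10 = 0)


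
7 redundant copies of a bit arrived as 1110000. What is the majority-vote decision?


Ones: 3 out of 7
Threshold: 4

0 (3/7 voted 1)


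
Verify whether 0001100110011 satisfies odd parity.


Number of 1s: 6

No, parity error (6 ones)


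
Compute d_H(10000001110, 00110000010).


XOR: 10110001100
Count of 1s: 5

5


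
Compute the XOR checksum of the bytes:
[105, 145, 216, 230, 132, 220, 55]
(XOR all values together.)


XOR chain: 105 ^ 145 ^ 216 ^ 230 ^ 132 ^ 220 ^ 55 = 169

169


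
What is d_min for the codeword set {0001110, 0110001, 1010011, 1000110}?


Comparing all pairs, minimum distance: 2
Can detect 1 errors, correct 0 errors

2


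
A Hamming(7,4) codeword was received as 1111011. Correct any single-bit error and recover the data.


Syndrome = 5: error at position 5

Data: 1111 (corrected bit 5)


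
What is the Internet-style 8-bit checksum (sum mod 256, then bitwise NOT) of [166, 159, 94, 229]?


Sum = 648 mod 256 = 136
Complement = 119

119


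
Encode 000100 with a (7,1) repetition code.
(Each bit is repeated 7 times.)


Each bit -> 7 copies

000000000000000000000111111100000000000000


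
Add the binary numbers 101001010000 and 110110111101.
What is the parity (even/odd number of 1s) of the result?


101001010000 = 2640
110110111101 = 3517
Sum = 6157 = 1100000001101
1s count = 5

odd parity (5 ones in 1100000001101)


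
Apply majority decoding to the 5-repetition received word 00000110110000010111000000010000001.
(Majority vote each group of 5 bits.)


Groups: 00000, 11011, 00000, 10111, 00000, 00100, 00001
Majority votes: 0101000

0101000


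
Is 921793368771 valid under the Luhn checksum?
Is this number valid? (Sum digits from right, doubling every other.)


Luhn sum = 64
64 mod 10 = 4

Invalid (Luhn sum mod 10 = 4)


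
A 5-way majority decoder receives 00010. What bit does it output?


Ones: 1 out of 5
Threshold: 3

0 (1/5 voted 1)


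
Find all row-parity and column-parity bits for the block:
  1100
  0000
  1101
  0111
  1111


Row parities: 00110
Column parities: 1001

Row P: 00110, Col P: 1001, Corner: 0


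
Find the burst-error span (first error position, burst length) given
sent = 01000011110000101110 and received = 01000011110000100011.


XOR: 00000000000000001101

Burst at position 16, length 4


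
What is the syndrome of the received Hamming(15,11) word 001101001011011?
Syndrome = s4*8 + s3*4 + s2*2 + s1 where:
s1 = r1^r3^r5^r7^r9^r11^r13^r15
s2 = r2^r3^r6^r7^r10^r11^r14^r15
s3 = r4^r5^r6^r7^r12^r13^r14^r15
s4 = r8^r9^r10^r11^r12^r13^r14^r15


s1=0, s2=1, s3=1, s4=1

Syndrome = 14 (error at position 14)


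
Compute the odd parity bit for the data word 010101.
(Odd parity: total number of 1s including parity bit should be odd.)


Number of 1s in data: 3
Parity bit: 0

0


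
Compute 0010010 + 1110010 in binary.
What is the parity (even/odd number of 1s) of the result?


0010010 = 18
1110010 = 114
Sum = 132 = 10000100
1s count = 2

even parity (2 ones in 10000100)


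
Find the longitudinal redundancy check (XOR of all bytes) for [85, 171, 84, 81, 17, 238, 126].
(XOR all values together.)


XOR chain: 85 ^ 171 ^ 84 ^ 81 ^ 17 ^ 238 ^ 126 = 122

122


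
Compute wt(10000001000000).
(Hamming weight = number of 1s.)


Counting 1s in 10000001000000

2


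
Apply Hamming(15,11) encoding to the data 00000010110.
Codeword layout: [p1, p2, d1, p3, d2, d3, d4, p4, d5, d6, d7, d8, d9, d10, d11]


Parity bits: p1=0, p2=0, p3=0, p4=1

000000010010110


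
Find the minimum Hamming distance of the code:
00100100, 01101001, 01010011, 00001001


Comparing all pairs, minimum distance: 2
Can detect 1 errors, correct 0 errors

2


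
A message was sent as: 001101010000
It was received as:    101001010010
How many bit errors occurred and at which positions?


XOR: 100100000010

3 error(s) at position(s): 0, 3, 10


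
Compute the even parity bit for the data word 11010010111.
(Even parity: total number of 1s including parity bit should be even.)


Number of 1s in data: 7
Parity bit: 1

1


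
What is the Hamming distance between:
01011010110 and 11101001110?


XOR: 10110011000
Count of 1s: 5

5


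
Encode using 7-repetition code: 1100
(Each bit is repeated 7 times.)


Each bit -> 7 copies

1111111111111100000000000000


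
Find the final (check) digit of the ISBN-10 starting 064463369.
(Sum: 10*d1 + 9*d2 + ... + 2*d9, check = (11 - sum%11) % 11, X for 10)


Weighted sum: 213
213 mod 11 = 4

Check digit: 7


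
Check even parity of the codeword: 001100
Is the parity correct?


Number of 1s: 2

Yes, parity is correct (2 ones)


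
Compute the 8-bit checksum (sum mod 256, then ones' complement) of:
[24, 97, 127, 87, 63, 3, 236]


Sum = 637 mod 256 = 125
Complement = 130

130


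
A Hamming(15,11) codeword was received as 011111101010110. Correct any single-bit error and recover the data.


Syndrome = 0: no error detected

Data: 11111010110 (no errors)


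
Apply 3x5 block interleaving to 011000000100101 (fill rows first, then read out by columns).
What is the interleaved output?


Matrix:
  01100
  00001
  00101
Read columns: 000100101000011

000100101000011


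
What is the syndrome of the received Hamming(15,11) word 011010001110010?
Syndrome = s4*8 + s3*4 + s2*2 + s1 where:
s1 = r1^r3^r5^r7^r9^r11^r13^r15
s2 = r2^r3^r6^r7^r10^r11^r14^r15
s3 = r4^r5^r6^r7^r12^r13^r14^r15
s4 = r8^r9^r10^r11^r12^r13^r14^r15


s1=0, s2=1, s3=0, s4=0

Syndrome = 2 (error at position 2)


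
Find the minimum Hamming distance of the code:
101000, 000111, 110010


Comparing all pairs, minimum distance: 3
Can detect 2 errors, correct 1 errors

3


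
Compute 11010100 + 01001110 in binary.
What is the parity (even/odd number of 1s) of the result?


11010100 = 212
01001110 = 78
Sum = 290 = 100100010
1s count = 3

odd parity (3 ones in 100100010)


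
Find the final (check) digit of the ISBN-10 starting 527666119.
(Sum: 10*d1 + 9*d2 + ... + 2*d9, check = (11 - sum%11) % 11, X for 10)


Weighted sum: 257
257 mod 11 = 4

Check digit: 7


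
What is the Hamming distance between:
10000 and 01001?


XOR: 11001
Count of 1s: 3

3


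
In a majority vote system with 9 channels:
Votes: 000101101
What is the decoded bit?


Ones: 4 out of 9
Threshold: 5

0 (4/9 voted 1)


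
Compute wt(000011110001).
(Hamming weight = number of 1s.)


Counting 1s in 000011110001

5


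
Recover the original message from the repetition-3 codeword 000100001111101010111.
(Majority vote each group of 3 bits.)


Groups: 000, 100, 001, 111, 101, 010, 111
Majority votes: 0001101

0001101


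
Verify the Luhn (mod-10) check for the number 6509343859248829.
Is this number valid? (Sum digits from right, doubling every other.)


Luhn sum = 87
87 mod 10 = 7

Invalid (Luhn sum mod 10 = 7)


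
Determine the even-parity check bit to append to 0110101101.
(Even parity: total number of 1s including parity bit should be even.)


Number of 1s in data: 6
Parity bit: 0

0


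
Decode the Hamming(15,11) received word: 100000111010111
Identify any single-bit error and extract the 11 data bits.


Syndrome = 0: no error detected

Data: 00011010111 (no errors)


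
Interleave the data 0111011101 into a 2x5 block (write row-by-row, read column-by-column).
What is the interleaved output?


Matrix:
  01110
  11101
Read columns: 0111111001

0111111001


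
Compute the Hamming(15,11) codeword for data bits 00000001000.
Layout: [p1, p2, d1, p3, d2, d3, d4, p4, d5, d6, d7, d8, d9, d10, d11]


Parity bits: p1=0, p2=0, p3=1, p4=1

000100010001000


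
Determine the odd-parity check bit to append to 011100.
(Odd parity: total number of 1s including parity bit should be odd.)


Number of 1s in data: 3
Parity bit: 0

0


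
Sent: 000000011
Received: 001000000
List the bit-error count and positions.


XOR: 001000011

3 error(s) at position(s): 2, 7, 8


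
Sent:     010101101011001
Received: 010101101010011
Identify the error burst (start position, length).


XOR: 000000000001010

Burst at position 11, length 3


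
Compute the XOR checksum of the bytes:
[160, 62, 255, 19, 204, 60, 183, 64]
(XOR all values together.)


XOR chain: 160 ^ 62 ^ 255 ^ 19 ^ 204 ^ 60 ^ 183 ^ 64 = 117

117


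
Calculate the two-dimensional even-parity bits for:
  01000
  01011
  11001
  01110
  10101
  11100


Row parities: 111111
Column parities: 11101

Row P: 111111, Col P: 11101, Corner: 0


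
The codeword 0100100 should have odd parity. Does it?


Number of 1s: 2

No, parity error (2 ones)


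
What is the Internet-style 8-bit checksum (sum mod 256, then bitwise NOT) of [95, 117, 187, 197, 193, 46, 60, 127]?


Sum = 1022 mod 256 = 254
Complement = 1

1


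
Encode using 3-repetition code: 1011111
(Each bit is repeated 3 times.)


Each bit -> 3 copies

111000111111111111111


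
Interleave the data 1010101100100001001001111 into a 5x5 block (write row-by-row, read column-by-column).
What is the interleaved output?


Matrix:
  10101
  01100
  10000
  10010
  01111
Read columns: 1011001001110010001110001

1011001001110010001110001


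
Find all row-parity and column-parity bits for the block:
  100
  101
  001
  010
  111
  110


Row parities: 101110
Column parities: 011

Row P: 101110, Col P: 011, Corner: 0


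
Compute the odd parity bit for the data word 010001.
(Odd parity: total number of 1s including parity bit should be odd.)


Number of 1s in data: 2
Parity bit: 1

1


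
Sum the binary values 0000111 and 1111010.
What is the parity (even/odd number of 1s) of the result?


0000111 = 7
1111010 = 122
Sum = 129 = 10000001
1s count = 2

even parity (2 ones in 10000001)


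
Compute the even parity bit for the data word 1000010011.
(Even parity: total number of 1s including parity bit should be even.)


Number of 1s in data: 4
Parity bit: 0

0


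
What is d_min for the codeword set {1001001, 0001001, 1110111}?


Comparing all pairs, minimum distance: 1
Can detect 0 errors, correct 0 errors

1


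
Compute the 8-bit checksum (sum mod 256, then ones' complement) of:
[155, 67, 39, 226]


Sum = 487 mod 256 = 231
Complement = 24

24


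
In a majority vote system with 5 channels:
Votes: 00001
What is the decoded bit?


Ones: 1 out of 5
Threshold: 3

0 (1/5 voted 1)


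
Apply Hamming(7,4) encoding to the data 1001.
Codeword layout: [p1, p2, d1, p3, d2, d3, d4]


Parity bits: p1=0, p2=0, p3=1

0011001


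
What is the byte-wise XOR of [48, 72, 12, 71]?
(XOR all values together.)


XOR chain: 48 ^ 72 ^ 12 ^ 71 = 51

51


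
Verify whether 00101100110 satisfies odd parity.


Number of 1s: 5

Yes, parity is correct (5 ones)


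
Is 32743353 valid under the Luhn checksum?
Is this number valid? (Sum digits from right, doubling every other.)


Luhn sum = 30
30 mod 10 = 0

Valid (Luhn sum mod 10 = 0)


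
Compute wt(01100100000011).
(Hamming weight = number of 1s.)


Counting 1s in 01100100000011

5


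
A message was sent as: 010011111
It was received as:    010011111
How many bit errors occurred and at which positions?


XOR: 000000000

0 errors (received matches sent)


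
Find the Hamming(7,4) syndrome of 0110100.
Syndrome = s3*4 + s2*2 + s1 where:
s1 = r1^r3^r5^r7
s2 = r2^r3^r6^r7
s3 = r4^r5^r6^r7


s1=0, s2=0, s3=1

Syndrome = 4 (error at position 4)


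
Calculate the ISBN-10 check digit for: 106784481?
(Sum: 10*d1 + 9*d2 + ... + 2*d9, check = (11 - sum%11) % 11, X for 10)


Weighted sum: 217
217 mod 11 = 8

Check digit: 3


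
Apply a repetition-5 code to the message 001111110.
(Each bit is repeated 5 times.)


Each bit -> 5 copies

000000000011111111111111111111111111111100000


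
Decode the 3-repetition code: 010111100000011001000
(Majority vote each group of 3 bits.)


Groups: 010, 111, 100, 000, 011, 001, 000
Majority votes: 0100100

0100100


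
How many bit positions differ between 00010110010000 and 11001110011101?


XOR: 11011000001101
Count of 1s: 7

7


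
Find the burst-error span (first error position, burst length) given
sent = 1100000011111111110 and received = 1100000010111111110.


XOR: 0000000001000000000

Burst at position 9, length 1


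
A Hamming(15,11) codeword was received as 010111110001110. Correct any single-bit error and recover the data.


Syndrome = 5: error at position 5

Data: 00110001110 (corrected bit 5)


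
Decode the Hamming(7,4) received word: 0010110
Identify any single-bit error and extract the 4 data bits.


Syndrome = 0: no error detected

Data: 1110 (no errors)


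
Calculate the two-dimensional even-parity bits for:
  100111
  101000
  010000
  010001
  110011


Row parities: 00100
Column parities: 111101

Row P: 00100, Col P: 111101, Corner: 1


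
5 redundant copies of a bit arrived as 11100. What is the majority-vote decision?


Ones: 3 out of 5
Threshold: 3

1 (3/5 voted 1)


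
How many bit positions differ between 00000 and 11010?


XOR: 11010
Count of 1s: 3

3


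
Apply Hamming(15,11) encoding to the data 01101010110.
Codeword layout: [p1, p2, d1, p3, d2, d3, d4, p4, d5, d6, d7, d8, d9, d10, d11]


Parity bits: p1=0, p2=1, p3=0, p4=0

010011001010110


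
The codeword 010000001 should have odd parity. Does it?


Number of 1s: 2

No, parity error (2 ones)


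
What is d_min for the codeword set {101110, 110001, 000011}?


Comparing all pairs, minimum distance: 3
Can detect 2 errors, correct 1 errors

3


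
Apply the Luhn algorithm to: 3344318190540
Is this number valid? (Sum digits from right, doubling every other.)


Luhn sum = 58
58 mod 10 = 8

Invalid (Luhn sum mod 10 = 8)


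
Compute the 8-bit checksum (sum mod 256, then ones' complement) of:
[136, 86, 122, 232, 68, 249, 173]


Sum = 1066 mod 256 = 42
Complement = 213

213


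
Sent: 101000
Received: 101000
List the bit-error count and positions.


XOR: 000000

0 errors (received matches sent)


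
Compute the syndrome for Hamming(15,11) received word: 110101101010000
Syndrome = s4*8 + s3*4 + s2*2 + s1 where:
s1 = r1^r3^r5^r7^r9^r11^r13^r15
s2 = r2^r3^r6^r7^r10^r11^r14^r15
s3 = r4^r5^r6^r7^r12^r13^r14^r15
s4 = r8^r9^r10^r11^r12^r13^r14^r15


s1=0, s2=0, s3=1, s4=0

Syndrome = 4 (error at position 4)


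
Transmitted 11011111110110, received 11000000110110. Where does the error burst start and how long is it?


XOR: 00011111000000

Burst at position 3, length 5


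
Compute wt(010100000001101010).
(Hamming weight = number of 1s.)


Counting 1s in 010100000001101010

6


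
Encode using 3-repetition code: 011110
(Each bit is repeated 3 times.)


Each bit -> 3 copies

000111111111111000


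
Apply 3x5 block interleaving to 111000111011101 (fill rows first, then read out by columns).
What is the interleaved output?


Matrix:
  11100
  01110
  11101
Read columns: 101111111010001

101111111010001


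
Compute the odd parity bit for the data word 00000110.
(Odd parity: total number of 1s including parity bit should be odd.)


Number of 1s in data: 2
Parity bit: 1

1


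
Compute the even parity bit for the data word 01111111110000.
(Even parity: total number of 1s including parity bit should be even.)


Number of 1s in data: 9
Parity bit: 1

1


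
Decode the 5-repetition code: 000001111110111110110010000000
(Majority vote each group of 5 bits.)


Groups: 00000, 11111, 10111, 11011, 00100, 00000
Majority votes: 011100

011100


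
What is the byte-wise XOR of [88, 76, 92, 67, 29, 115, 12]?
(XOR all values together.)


XOR chain: 88 ^ 76 ^ 92 ^ 67 ^ 29 ^ 115 ^ 12 = 105

105


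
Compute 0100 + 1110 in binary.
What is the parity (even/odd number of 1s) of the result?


0100 = 4
1110 = 14
Sum = 18 = 10010
1s count = 2

even parity (2 ones in 10010)


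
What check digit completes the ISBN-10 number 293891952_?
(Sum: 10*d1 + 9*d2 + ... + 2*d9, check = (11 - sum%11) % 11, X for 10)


Weighted sum: 295
295 mod 11 = 9

Check digit: 2


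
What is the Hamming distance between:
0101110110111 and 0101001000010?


XOR: 0000111110101
Count of 1s: 7

7


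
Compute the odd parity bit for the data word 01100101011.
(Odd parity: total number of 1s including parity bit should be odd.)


Number of 1s in data: 6
Parity bit: 1

1


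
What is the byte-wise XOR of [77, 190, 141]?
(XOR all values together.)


XOR chain: 77 ^ 190 ^ 141 = 126

126


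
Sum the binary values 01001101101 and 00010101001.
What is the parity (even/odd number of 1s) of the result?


01001101101 = 621
00010101001 = 169
Sum = 790 = 1100010110
1s count = 5

odd parity (5 ones in 1100010110)


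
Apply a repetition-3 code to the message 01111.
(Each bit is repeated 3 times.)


Each bit -> 3 copies

000111111111111


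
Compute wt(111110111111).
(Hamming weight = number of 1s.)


Counting 1s in 111110111111

11


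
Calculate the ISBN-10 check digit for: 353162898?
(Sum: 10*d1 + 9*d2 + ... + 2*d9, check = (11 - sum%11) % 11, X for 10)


Weighted sum: 227
227 mod 11 = 7

Check digit: 4


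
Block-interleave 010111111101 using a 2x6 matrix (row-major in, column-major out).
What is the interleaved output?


Matrix:
  010111
  111101
Read columns: 011101111011

011101111011


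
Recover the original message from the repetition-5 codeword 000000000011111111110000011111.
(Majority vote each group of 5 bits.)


Groups: 00000, 00000, 11111, 11111, 00000, 11111
Majority votes: 001101

001101


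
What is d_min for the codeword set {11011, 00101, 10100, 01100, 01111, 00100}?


Comparing all pairs, minimum distance: 1
Can detect 0 errors, correct 0 errors

1


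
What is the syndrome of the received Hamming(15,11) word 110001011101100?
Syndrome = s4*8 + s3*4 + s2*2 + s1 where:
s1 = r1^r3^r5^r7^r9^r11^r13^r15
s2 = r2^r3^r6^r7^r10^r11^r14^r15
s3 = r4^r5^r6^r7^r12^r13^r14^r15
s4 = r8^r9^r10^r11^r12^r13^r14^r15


s1=1, s2=1, s3=1, s4=1

Syndrome = 15 (error at position 15)


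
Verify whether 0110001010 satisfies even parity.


Number of 1s: 4

Yes, parity is correct (4 ones)


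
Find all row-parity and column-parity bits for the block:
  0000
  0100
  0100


Row parities: 011
Column parities: 0000

Row P: 011, Col P: 0000, Corner: 0


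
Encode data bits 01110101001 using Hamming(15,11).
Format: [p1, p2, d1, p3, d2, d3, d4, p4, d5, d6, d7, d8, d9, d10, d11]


Parity bits: p1=1, p2=0, p3=1, p4=1

100111110101001


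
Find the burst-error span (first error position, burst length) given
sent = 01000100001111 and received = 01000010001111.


XOR: 00000110000000

Burst at position 5, length 2


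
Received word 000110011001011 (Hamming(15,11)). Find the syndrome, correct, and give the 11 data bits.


Syndrome = 13: error at position 13

Data: 01001001111 (corrected bit 13)


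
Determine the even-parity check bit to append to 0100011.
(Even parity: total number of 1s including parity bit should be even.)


Number of 1s in data: 3
Parity bit: 1

1


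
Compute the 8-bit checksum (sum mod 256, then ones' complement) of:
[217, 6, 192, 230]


Sum = 645 mod 256 = 133
Complement = 122

122


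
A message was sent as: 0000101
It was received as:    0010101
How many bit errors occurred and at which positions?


XOR: 0010000

1 error(s) at position(s): 2


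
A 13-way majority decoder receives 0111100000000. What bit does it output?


Ones: 4 out of 13
Threshold: 7

0 (4/13 voted 1)


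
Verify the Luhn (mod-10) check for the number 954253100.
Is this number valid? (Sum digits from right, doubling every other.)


Luhn sum = 30
30 mod 10 = 0

Valid (Luhn sum mod 10 = 0)


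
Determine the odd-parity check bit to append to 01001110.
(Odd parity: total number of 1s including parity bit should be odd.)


Number of 1s in data: 4
Parity bit: 1

1


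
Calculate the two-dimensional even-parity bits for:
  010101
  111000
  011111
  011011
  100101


Row parities: 11101
Column parities: 001100

Row P: 11101, Col P: 001100, Corner: 0


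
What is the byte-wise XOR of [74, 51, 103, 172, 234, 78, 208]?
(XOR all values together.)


XOR chain: 74 ^ 51 ^ 103 ^ 172 ^ 234 ^ 78 ^ 208 = 198

198


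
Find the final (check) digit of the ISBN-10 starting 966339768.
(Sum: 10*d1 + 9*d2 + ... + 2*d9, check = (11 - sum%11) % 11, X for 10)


Weighted sum: 338
338 mod 11 = 8

Check digit: 3


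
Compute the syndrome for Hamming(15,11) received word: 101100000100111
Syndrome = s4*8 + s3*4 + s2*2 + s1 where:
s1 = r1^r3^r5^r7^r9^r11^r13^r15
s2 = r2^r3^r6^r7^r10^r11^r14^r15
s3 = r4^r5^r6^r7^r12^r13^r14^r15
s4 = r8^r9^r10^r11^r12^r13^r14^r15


s1=0, s2=0, s3=0, s4=0

Syndrome = 0 (no error)


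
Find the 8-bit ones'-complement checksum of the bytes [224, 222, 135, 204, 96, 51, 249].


Sum = 1181 mod 256 = 157
Complement = 98

98


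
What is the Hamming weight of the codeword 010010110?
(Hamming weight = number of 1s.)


Counting 1s in 010010110

4


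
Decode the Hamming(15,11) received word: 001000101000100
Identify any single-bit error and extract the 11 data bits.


Syndrome = 0: no error detected

Data: 10011000100 (no errors)


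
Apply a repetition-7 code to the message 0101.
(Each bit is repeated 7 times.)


Each bit -> 7 copies

0000000111111100000001111111


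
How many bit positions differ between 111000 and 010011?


XOR: 101011
Count of 1s: 4

4


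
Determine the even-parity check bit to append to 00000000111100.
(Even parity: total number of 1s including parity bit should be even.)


Number of 1s in data: 4
Parity bit: 0

0


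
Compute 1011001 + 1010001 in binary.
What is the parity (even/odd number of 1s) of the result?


1011001 = 89
1010001 = 81
Sum = 170 = 10101010
1s count = 4

even parity (4 ones in 10101010)


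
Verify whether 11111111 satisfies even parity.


Number of 1s: 8

Yes, parity is correct (8 ones)


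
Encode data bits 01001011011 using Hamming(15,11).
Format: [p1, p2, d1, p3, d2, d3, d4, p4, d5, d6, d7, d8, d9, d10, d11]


Parity bits: p1=0, p2=1, p3=0, p4=1

010010011011011


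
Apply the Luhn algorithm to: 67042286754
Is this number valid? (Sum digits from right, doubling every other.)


Luhn sum = 48
48 mod 10 = 8

Invalid (Luhn sum mod 10 = 8)


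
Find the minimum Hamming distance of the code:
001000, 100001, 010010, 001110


Comparing all pairs, minimum distance: 2
Can detect 1 errors, correct 0 errors

2


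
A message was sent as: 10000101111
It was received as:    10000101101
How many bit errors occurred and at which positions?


XOR: 00000000010

1 error(s) at position(s): 9


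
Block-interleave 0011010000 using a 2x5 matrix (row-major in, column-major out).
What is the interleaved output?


Matrix:
  00110
  10000
Read columns: 0100101000

0100101000


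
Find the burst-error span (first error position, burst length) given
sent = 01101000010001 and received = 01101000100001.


XOR: 00000000110000

Burst at position 8, length 2


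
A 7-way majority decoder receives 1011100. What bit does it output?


Ones: 4 out of 7
Threshold: 4

1 (4/7 voted 1)


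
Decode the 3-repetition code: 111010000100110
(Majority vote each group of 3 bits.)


Groups: 111, 010, 000, 100, 110
Majority votes: 10001

10001


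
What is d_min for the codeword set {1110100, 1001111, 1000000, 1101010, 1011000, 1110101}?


Comparing all pairs, minimum distance: 1
Can detect 0 errors, correct 0 errors

1


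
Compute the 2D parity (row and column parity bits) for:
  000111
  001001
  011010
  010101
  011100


Row parities: 10111
Column parities: 011101

Row P: 10111, Col P: 011101, Corner: 0


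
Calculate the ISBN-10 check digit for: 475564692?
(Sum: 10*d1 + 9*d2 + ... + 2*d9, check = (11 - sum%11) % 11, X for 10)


Weighted sum: 289
289 mod 11 = 3

Check digit: 8


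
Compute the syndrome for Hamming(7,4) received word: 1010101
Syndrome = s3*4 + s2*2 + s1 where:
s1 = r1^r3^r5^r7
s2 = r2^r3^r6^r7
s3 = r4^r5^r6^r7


s1=0, s2=0, s3=0

Syndrome = 0 (no error)


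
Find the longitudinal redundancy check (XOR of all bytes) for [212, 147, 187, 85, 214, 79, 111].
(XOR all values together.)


XOR chain: 212 ^ 147 ^ 187 ^ 85 ^ 214 ^ 79 ^ 111 = 95

95


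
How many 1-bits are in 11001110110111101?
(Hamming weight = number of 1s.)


Counting 1s in 11001110110111101

12


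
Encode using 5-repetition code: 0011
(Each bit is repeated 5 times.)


Each bit -> 5 copies

00000000001111111111


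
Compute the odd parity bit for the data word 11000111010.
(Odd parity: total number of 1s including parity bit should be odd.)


Number of 1s in data: 6
Parity bit: 1

1


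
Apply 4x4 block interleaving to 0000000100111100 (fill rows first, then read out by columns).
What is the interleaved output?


Matrix:
  0000
  0001
  0011
  1100
Read columns: 0001000100100110

0001000100100110


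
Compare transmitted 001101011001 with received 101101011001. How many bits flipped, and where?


XOR: 100000000000

1 error(s) at position(s): 0


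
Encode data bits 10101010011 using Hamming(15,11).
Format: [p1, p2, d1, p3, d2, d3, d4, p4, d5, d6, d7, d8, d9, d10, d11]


Parity bits: p1=0, p2=1, p3=1, p4=0

011101001010011


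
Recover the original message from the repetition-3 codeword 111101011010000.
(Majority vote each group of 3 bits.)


Groups: 111, 101, 011, 010, 000
Majority votes: 11100

11100


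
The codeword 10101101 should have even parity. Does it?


Number of 1s: 5

No, parity error (5 ones)


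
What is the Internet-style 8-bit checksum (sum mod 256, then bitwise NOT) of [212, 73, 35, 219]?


Sum = 539 mod 256 = 27
Complement = 228

228


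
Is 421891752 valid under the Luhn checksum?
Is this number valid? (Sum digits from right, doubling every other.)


Luhn sum = 37
37 mod 10 = 7

Invalid (Luhn sum mod 10 = 7)


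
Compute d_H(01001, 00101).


XOR: 01100
Count of 1s: 2

2


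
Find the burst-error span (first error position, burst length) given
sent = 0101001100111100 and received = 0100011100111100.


XOR: 0001010000000000

Burst at position 3, length 3


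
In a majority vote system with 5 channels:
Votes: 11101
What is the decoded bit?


Ones: 4 out of 5
Threshold: 3

1 (4/5 voted 1)


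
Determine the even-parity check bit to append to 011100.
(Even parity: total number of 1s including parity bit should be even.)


Number of 1s in data: 3
Parity bit: 1

1


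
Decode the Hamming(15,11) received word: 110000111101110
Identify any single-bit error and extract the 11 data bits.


Syndrome = 0: no error detected

Data: 00011101110 (no errors)


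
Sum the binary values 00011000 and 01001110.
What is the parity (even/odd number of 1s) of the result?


00011000 = 24
01001110 = 78
Sum = 102 = 1100110
1s count = 4

even parity (4 ones in 1100110)


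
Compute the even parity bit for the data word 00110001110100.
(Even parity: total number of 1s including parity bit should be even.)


Number of 1s in data: 6
Parity bit: 0

0


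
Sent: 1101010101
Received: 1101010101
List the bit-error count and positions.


XOR: 0000000000

0 errors (received matches sent)


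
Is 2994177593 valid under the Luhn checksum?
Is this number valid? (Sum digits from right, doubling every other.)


Luhn sum = 57
57 mod 10 = 7

Invalid (Luhn sum mod 10 = 7)


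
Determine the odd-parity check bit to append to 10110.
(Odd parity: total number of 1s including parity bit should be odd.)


Number of 1s in data: 3
Parity bit: 0

0


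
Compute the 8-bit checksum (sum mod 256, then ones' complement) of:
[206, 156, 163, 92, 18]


Sum = 635 mod 256 = 123
Complement = 132

132


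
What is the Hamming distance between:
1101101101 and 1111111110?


XOR: 0010010011
Count of 1s: 4

4


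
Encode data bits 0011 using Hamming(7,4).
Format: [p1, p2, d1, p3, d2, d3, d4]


Parity bits: p1=1, p2=0, p3=0

1000011


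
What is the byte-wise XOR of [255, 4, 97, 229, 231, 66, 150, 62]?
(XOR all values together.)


XOR chain: 255 ^ 4 ^ 97 ^ 229 ^ 231 ^ 66 ^ 150 ^ 62 = 114

114


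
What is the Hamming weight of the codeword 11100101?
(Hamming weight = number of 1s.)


Counting 1s in 11100101

5


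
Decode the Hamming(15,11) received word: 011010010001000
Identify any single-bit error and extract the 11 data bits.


Syndrome = 0: no error detected

Data: 11000001000 (no errors)


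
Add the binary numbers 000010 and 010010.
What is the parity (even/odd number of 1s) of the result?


000010 = 2
010010 = 18
Sum = 20 = 10100
1s count = 2

even parity (2 ones in 10100)


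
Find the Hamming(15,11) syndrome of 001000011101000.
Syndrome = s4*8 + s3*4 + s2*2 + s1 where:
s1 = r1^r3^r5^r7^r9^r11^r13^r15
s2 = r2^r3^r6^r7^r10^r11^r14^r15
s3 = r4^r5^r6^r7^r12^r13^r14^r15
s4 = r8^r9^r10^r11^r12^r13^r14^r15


s1=0, s2=0, s3=1, s4=0

Syndrome = 4 (error at position 4)


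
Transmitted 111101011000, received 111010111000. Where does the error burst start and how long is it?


XOR: 000111100000

Burst at position 3, length 4


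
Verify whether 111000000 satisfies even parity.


Number of 1s: 3

No, parity error (3 ones)


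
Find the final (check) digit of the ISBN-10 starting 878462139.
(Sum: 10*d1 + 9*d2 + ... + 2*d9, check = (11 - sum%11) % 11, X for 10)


Weighted sum: 312
312 mod 11 = 4

Check digit: 7


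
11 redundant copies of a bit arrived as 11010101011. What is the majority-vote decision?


Ones: 7 out of 11
Threshold: 6

1 (7/11 voted 1)


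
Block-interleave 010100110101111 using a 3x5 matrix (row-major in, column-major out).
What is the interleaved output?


Matrix:
  01010
  01101
  01111
Read columns: 000111011101011

000111011101011
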